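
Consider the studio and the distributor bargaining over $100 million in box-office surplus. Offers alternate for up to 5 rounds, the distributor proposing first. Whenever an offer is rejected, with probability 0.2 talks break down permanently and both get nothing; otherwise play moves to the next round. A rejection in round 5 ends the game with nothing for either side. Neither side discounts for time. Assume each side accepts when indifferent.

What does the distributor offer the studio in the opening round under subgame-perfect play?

By backward induction:
Round 5 (the distributor proposes): rejection yields 0 for the studio; the distributor offers 0 and keeps 100.
Round 4 (the studio proposes): rejecting gives the distributor an expected 0.8 × 100 = 80; the studio offers that and keeps 20.
Round 3 (the distributor proposes): rejecting gives the studio an expected 0.8 × 20 = 16, so the distributor offers 16, keeping 84.
Round 2 (the studio proposes): rejecting gives the distributor an expected 0.8 × 84 = 67.2; the studio offers that and keeps 32.8.
Round 1 (the distributor proposes): rejecting gives the studio an expected 0.8 × 32.8 = 26.24. The distributor offers 26.24 and keeps 100 − 26.24 = 73.76.

26.24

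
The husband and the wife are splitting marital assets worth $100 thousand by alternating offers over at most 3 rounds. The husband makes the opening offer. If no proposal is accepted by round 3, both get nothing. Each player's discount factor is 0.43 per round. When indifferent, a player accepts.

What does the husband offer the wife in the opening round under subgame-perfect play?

Solve by backward induction from round 3.
Round 3 (the husband proposes): the wife will accept anything ≥ 0, so the husband offers 0 and keeps 100.
Round 2 (the wife proposes): the husband can get 100 next round, worth 0.43 × 100 = 43 now. The wife offers 43 and keeps 100 − 43 = 57.
Round 1 (the husband proposes): the wife can get 57 next round, worth 0.43 × 57 = 24.51 now, so the husband offers 24.51, keeping 75.49.

24.51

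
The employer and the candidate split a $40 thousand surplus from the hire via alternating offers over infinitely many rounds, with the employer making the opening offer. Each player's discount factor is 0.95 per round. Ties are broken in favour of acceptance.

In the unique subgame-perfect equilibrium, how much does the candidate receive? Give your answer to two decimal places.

When the employer proposes, the candidate accepts any offer worth at least 0.95 times what the candidate would get by proposing next round; and vice versa.
This gives x = 40 − 0.95y and y = 40 − 0.95x, where x and y are each side's share when it proposes.
Hence (1 − 0.95·0.95)x = 40(1 − 0.95), i.e. 0.0975·x = 2.
x ≈ 20.5128; the candidate's share is 40 − x ≈ 19.4872.

19.49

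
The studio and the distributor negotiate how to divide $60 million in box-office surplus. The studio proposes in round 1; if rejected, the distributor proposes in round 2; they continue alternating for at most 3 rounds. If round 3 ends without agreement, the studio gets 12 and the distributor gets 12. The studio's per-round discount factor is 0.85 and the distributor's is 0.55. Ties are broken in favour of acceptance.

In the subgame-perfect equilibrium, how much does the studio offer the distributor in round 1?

By backward induction:
Round 3 (the studio proposes): the distributor gets 12 if talks fail, so the studio offers 12 and keeps 48.
Round 2 (the distributor proposes): the studio can get 48 next round, worth 0.85 × 48 = 40.8 now, so the distributor offers 40.8, keeping 19.2.
Round 1 (the studio proposes): the distributor can get 19.2 next round, worth 0.55 × 19.2 = 10.56 now. The studio offers 10.56 and keeps 60 − 10.56 = 49.44.

10.56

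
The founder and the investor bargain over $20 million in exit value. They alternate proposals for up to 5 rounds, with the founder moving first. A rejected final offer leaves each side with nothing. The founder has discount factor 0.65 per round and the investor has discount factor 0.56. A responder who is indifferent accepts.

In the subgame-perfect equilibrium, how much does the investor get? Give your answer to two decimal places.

Round 5 (the founder proposes): the investor will accept anything ≥ 0, so the founder offers 0 and keeps 20.
Round 4 (the investor proposes): the founder can get 20 next round, worth 0.65 × 20 = 13 now. The investor offers 13 and keeps 20 − 13 = 7.
Round 3 (the founder proposes): the investor can get 7 next round, worth 0.56 × 7 = 3.92 now. The founder offers 3.92 and keeps 20 − 3.92 = 16.08.
Round 2 (the investor proposes): the founder can get 16.08 next round, worth 0.65 × 16.08 = 10.452 now, so the investor offers 10.452, keeping 9.548.
Round 1 (the founder proposes): the investor can get 9.548 next round, worth 0.56 × 9.548 = 5.34688 now; the founder offers that and keeps 14.65312.

5.35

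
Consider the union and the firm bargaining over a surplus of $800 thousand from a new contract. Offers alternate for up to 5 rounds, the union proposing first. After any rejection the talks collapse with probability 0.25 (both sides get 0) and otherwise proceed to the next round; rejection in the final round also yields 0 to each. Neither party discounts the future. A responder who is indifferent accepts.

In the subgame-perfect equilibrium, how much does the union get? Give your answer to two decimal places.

Round 5 (the union proposes): the firm will accept anything ≥ 0, so the union offers 0 and keeps 800.
Round 4 (the firm proposes): rejecting gives the union an expected 0.75 × 800 = 600, so the firm offers 600, keeping 200.
Round 3 (the union proposes): rejecting gives the firm an expected 0.75 × 200 = 150. The union offers 150 and keeps 800 − 150 = 650.
Round 2 (the firm proposes): rejecting gives the union an expected 0.75 × 650 = 487.5. The firm offers 487.5 and keeps 800 − 487.5 = 312.5.
Round 1 (the union proposes): rejecting gives the firm an expected 0.75 × 312.5 = 234.375, so the union offers 234.375, keeping 565.625.

565.63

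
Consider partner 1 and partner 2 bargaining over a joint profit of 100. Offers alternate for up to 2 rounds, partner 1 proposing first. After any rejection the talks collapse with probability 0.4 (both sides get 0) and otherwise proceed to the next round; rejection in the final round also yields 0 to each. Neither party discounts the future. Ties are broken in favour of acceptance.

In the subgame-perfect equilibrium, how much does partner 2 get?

Round 2 (partner 2 proposes): partner 1 will accept anything ≥ 0, so partner 2 offers 0 and keeps 100.
Round 1 (partner 1 proposes): rejecting gives partner 2 an expected 0.6 × 100 = 60, so partner 1 offers 60, keeping 40.

60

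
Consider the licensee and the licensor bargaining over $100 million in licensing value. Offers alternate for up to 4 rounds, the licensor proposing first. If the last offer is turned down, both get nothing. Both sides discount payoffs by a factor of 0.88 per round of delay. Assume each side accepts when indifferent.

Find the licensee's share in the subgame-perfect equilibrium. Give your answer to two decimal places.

78.71

Round 4 (the licensee proposes): the licensor will accept anything ≥ 0, so the licensee offers 0 and keeps 100.
Round 3 (the licensor proposes): the licensee can get 100 next round, worth 0.88 × 100 = 88 now, so the licensor offers 88, keeping 12.
Round 2 (the licensee proposes): the licensor can get 12 next round, worth 0.88 × 12 = 10.56 now. The licensee offers 10.56 and keeps 100 − 10.56 = 89.44.
Round 1 (the licensor proposes): the licensee can get 89.44 next round, worth 0.88 × 89.44 = 78.7072 now, so the licensor offers 78.7072, keeping 21.2928.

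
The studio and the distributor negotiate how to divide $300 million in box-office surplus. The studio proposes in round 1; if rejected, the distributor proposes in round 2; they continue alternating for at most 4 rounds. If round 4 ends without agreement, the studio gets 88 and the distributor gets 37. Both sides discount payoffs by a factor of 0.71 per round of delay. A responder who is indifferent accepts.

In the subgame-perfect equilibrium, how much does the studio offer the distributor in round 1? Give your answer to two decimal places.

Round 4 (the distributor proposes): the studio gets 88 if talks fail, so the distributor offers 88 and keeps 212.
Round 3 (the studio proposes): the distributor can get 212 next round, worth 0.71 × 212 = 150.52 now. The studio offers 150.52 and keeps 300 − 150.52 = 149.48.
Round 2 (the distributor proposes): the studio can get 149.48 next round, worth 0.71 × 149.48 = 106.1308 now; the distributor offers that and keeps 193.8692.
Round 1 (the studio proposes): the distributor can get 193.8692 next round, worth 0.71 × 193.8692 = 137.647132 now, so the studio offers 137.647132, keeping 162.352868.

137.65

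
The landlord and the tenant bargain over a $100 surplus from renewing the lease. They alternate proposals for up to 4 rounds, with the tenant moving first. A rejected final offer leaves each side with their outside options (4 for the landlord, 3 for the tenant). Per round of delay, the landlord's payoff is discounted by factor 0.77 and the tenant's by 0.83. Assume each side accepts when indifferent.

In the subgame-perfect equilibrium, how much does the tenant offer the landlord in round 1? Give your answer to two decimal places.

Round 4 (the landlord proposes): the tenant gets 3 if talks fail, so the landlord offers 3 and keeps 97.
Round 3 (the tenant proposes): the landlord can get 97 next round, worth 0.77 × 97 = 74.69 now. The tenant offers 74.69 and keeps 100 − 74.69 = 25.31.
Round 2 (the landlord proposes): the tenant can get 25.31 next round, worth 0.83 × 25.31 = 21.0073 now; the landlord offers that and keeps 78.9927.
Round 1 (the tenant proposes): the landlord can get 78.9927 next round, worth 0.77 × 78.9927 = 60.824379 now, so the tenant offers 60.824379, keeping 39.175621.

60.82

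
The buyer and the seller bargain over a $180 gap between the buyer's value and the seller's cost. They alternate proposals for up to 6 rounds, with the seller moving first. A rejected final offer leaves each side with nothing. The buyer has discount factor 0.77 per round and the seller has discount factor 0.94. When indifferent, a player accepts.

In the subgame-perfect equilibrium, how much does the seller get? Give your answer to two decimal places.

93.05

Work backward from the last round.
Round 6 (the buyer proposes): the seller will accept anything ≥ 0, so the buyer offers 0 and keeps 180.
Round 5 (the seller proposes): the buyer can get 180 next round, worth 0.77 × 180 = 138.6 now; the seller offers that and keeps 41.4.
Round 4 (the buyer proposes): the seller can get 41.4 next round, worth 0.94 × 41.4 = 38.916 now. The buyer offers 38.916 and keeps 180 − 38.916 = 141.084.
Round 3 (the seller proposes): the buyer can get 141.084 next round, worth 0.77 × 141.084 = 108.63468 now; the seller offers that and keeps 71.36532.
Round 2 (the buyer proposes): the seller can get 71.36532 next round, worth 0.94 × 71.36532 = 67.0834008 now; the buyer offers that and keeps 112.9165992.
Round 1 (the seller proposes): the buyer can get 112.9165992 next round, worth 0.77 × 112.9165992 = 86.945781384 now, so the seller offers 86.945781384, keeping 93.054218616.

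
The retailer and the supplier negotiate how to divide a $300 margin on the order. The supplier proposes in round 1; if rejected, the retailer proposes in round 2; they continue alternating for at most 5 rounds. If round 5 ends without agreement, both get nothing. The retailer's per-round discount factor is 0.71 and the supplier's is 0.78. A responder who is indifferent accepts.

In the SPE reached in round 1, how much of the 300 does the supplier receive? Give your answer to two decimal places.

Round 5 (the supplier proposes): rejection yields 0 for the retailer; the supplier offers 0 and keeps 300.
Round 4 (the retailer proposes): the supplier can get 300 next round, worth 0.78 × 300 = 234 now. The retailer offers 234 and keeps 300 − 234 = 66.
Round 3 (the supplier proposes): the retailer can get 66 next round, worth 0.71 × 66 = 46.86 now, so the supplier offers 46.86, keeping 253.14.
Round 2 (the retailer proposes): the supplier can get 253.14 next round, worth 0.78 × 253.14 = 197.4492 now, so the retailer offers 197.4492, keeping 102.5508.
Round 1 (the supplier proposes): the retailer can get 102.5508 next round, worth 0.71 × 102.5508 = 72.811068 now; the supplier offers that and keeps 227.188932.

227.19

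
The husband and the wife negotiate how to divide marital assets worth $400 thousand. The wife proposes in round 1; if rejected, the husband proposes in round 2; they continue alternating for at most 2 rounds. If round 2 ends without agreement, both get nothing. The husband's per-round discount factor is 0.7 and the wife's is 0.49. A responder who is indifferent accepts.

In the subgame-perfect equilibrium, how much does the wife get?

120

Round 2 (the husband proposes): rejection yields 0 for the wife; the husband offers 0 and keeps 400.
Round 1 (the wife proposes): the husband can get 400 next round, worth 0.7 × 400 = 280 now, so the wife offers 280, keeping 120.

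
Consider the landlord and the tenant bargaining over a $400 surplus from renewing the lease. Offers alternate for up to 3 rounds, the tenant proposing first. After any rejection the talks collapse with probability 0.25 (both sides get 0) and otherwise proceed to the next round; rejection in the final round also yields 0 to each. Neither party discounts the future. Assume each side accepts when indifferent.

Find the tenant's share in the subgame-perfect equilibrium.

325

Round 3 (the tenant proposes): the landlord will accept anything ≥ 0, so the tenant offers 0 and keeps 400.
Round 2 (the landlord proposes): rejecting gives the tenant an expected 0.75 × 400 = 300, so the landlord offers 300, keeping 100.
Round 1 (the tenant proposes): rejecting gives the landlord an expected 0.75 × 100 = 75, so the tenant offers 75, keeping 325.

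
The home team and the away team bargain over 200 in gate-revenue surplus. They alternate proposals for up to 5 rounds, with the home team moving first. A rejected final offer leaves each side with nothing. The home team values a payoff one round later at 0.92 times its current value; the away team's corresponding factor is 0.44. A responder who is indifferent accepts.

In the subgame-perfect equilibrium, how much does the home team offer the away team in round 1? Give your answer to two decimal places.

9.89

Round 5 (the home team proposes): the away team will accept anything ≥ 0, so the home team offers 0 and keeps 200.
Round 4 (the away team proposes): the home team can get 200 next round, worth 0.92 × 200 = 184 now. The away team offers 184 and keeps 200 − 184 = 16.
Round 3 (the home team proposes): the away team can get 16 next round, worth 0.44 × 16 = 7.04 now; the home team offers that and keeps 192.96.
Round 2 (the away team proposes): the home team can get 192.96 next round, worth 0.92 × 192.96 = 177.5232 now, so the away team offers 177.5232, keeping 22.4768.
Round 1 (the home team proposes): the away team can get 22.4768 next round, worth 0.44 × 22.4768 = 9.889792 now; the home team offers that and keeps 190.110208.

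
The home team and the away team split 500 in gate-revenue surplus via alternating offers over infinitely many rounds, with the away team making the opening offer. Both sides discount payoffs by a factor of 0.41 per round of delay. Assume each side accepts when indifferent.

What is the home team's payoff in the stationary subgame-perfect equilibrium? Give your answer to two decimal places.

In a stationary SPE each proposer offers the other exactly their discounted continuation value.
If the away team keeps x when proposing and the home team keeps y when proposing, then x = 500 − 0.41y and y = 500 − 0.41x.
Solving: x = 500(1 − 0.41) / (1 − 0.41·0.41) = 295 / 0.8319 ≈ 354.6099.
The home team gets 500 − 354.6099 ≈ 145.3901.

145.39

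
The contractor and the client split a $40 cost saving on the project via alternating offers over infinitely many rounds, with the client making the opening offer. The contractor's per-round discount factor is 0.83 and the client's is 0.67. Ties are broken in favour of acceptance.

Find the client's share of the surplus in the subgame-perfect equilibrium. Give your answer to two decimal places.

Let x be the client's share when the client proposes and y be the contractor's share when the contractor proposes.
The contractor accepts iff offered ≥ 0.83·y, so x = 40 − 0.83y. Symmetrically y = 40 − 0.67x.
Substituting: x = 40 − 0.83(40 − 0.67x), giving x(1 − 0.67·0.83) = 40(1 − 0.83).
So x = 40 × 0.17 / 0.4439 ≈ 15.3188, and the contractor receives 40 − x ≈ 24.6812.

15.32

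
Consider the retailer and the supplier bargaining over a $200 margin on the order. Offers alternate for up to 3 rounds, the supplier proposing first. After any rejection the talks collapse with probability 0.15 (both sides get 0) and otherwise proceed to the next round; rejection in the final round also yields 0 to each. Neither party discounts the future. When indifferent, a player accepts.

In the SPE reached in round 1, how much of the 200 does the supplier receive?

174.5

Round 3 (the supplier proposes): rejection yields 0 for the retailer; the supplier offers 0 and keeps 200.
Round 2 (the retailer proposes): rejecting gives the supplier an expected 0.85 × 200 = 170. The retailer offers 170 and keeps 200 − 170 = 30.
Round 1 (the supplier proposes): rejecting gives the retailer an expected 0.85 × 30 = 25.5. The supplier offers 25.5 and keeps 200 − 25.5 = 174.5.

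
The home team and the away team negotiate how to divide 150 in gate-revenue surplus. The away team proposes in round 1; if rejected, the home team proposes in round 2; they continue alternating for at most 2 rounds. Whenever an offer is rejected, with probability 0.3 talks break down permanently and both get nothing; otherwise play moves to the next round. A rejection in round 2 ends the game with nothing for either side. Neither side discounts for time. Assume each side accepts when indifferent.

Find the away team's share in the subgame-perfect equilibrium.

45

By backward induction:
Round 2 (the home team proposes): the away team will accept anything ≥ 0, so the home team offers 0 and keeps 150.
Round 1 (the away team proposes): rejecting gives the home team an expected 0.7 × 150 = 105, so the away team offers 105, keeping 45.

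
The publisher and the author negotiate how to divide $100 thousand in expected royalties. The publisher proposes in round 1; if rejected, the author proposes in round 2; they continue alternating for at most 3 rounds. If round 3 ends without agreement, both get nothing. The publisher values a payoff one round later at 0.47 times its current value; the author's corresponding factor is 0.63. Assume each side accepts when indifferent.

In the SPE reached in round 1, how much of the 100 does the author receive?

33.39

Solve by backward induction from round 3.
Round 3 (the publisher proposes): the author will accept anything ≥ 0, so the publisher offers 0 and keeps 100.
Round 2 (the author proposes): the publisher can get 100 next round, worth 0.47 × 100 = 47 now, so the author offers 47, keeping 53.
Round 1 (the publisher proposes): the author can get 53 next round, worth 0.63 × 53 = 33.39 now, so the publisher offers 33.39, keeping 66.61.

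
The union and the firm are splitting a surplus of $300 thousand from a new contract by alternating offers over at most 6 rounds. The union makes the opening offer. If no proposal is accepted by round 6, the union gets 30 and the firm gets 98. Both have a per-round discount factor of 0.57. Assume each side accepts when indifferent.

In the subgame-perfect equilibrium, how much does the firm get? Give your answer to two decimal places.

By backward induction:
Round 6 (the firm proposes): the union gets 30 if talks fail, so the firm offers 30 and keeps 270.
Round 5 (the union proposes): the firm can get 270 next round, worth 0.57 × 270 = 153.9 now, so the union offers 153.9, keeping 146.1.
Round 4 (the firm proposes): the union can get 146.1 next round, worth 0.57 × 146.1 = 83.277 now; the firm offers that and keeps 216.723.
Round 3 (the union proposes): the firm can get 216.723 next round, worth 0.57 × 216.723 = 123.53211 now. The union offers 123.53211 and keeps 300 − 123.53211 = 176.46789.
Round 2 (the firm proposes): the union can get 176.46789 next round, worth 0.57 × 176.46789 = 100.5866973 now; the firm offers that and keeps 199.4133027.
Round 1 (the union proposes): the firm can get 199.4133027 next round, worth 0.57 × 199.4133027 = 113.665582539 now. The union offers 113.665582539 and keeps 300 − 113.665582539 = 186.334417461.

113.67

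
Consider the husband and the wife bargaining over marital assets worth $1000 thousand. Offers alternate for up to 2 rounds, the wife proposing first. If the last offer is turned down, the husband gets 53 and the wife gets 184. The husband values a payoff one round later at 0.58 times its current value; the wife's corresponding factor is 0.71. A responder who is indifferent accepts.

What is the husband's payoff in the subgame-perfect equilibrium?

473.28

By backward induction:
Round 2 (the husband proposes): the wife gets 184 if talks fail, so the husband offers 184 and keeps 816.
Round 1 (the wife proposes): the husband can get 816 next round, worth 0.58 × 816 = 473.28 now. The wife offers 473.28 and keeps 1000 − 473.28 = 526.72.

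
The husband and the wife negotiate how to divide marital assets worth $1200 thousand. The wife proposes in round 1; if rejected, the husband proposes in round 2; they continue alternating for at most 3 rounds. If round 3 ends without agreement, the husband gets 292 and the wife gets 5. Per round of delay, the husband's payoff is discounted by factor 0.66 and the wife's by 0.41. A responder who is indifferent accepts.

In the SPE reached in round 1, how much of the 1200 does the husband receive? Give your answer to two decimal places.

Round 3 (the wife proposes): the husband gets 292 if talks fail, so the wife offers 292 and keeps 908.
Round 2 (the husband proposes): the wife can get 908 next round, worth 0.41 × 908 = 372.28 now; the husband offers that and keeps 827.72.
Round 1 (the wife proposes): the husband can get 827.72 next round, worth 0.66 × 827.72 = 546.2952 now; the wife offers that and keeps 653.7048.

546.30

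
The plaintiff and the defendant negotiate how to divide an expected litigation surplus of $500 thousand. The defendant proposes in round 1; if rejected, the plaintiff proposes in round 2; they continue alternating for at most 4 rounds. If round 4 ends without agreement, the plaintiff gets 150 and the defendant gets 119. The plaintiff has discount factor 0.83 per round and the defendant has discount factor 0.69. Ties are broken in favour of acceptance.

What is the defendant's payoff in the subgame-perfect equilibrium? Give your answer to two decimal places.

190.25

Work backward from the last round.
Round 4 (the plaintiff proposes): the defendant gets 119 if talks fail, so the plaintiff offers 119 and keeps 381.
Round 3 (the defendant proposes): the plaintiff can get 381 next round, worth 0.83 × 381 = 316.23 now; the defendant offers that and keeps 183.77.
Round 2 (the plaintiff proposes): the defendant can get 183.77 next round, worth 0.69 × 183.77 = 126.8013 now. The plaintiff offers 126.8013 and keeps 500 − 126.8013 = 373.1987.
Round 1 (the defendant proposes): the plaintiff can get 373.1987 next round, worth 0.83 × 373.1987 = 309.754921 now, so the defendant offers 309.754921, keeping 190.245079.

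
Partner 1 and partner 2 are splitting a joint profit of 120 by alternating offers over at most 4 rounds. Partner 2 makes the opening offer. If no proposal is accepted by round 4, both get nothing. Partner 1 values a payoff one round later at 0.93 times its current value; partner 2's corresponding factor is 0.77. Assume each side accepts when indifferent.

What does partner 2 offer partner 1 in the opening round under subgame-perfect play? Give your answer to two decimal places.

105.58

Work backward from the last round.
Round 4 (partner 1 proposes): partner 2 will accept anything ≥ 0, so partner 1 offers 0 and keeps 120.
Round 3 (partner 2 proposes): partner 1 can get 120 next round, worth 0.93 × 120 = 111.6 now. Partner 2 offers 111.6 and keeps 120 − 111.6 = 8.4.
Round 2 (partner 1 proposes): partner 2 can get 8.4 next round, worth 0.77 × 8.4 = 6.468 now; partner 1 offers that and keeps 113.532.
Round 1 (partner 2 proposes): partner 1 can get 113.532 next round, worth 0.93 × 113.532 = 105.58476 now; partner 2 offers that and keeps 14.41524.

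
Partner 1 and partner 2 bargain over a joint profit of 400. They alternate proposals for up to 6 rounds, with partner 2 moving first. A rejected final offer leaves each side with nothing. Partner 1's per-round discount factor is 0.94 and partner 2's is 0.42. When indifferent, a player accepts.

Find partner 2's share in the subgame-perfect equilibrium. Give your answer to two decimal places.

37.22

Round 6 (partner 1 proposes): rejection yields 0 for partner 2; partner 1 offers 0 and keeps 400.
Round 5 (partner 2 proposes): partner 1 can get 400 next round, worth 0.94 × 400 = 376 now; partner 2 offers that and keeps 24.
Round 4 (partner 1 proposes): partner 2 can get 24 next round, worth 0.42 × 24 = 10.08 now; partner 1 offers that and keeps 389.92.
Round 3 (partner 2 proposes): partner 1 can get 389.92 next round, worth 0.94 × 389.92 = 366.5248 now; partner 2 offers that and keeps 33.4752.
Round 2 (partner 1 proposes): partner 2 can get 33.4752 next round, worth 0.42 × 33.4752 = 14.059584 now. Partner 1 offers 14.059584 and keeps 400 − 14.059584 = 385.940416.
Round 1 (partner 2 proposes): partner 1 can get 385.940416 next round, worth 0.94 × 385.940416 = 362.78399104 now, so partner 2 offers 362.78399104, keeping 37.21600896.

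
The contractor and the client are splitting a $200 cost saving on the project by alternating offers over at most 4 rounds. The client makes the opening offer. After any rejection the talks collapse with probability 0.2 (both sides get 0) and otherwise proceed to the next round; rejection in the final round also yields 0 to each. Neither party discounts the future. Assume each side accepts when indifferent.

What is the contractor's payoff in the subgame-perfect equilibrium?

134.4

Round 4 (the contractor proposes): the client will accept anything ≥ 0, so the contractor offers 0 and keeps 200.
Round 3 (the client proposes): rejecting gives the contractor an expected 0.8 × 200 = 160; the client offers that and keeps 40.
Round 2 (the contractor proposes): rejecting gives the client an expected 0.8 × 40 = 32; the contractor offers that and keeps 168.
Round 1 (the client proposes): rejecting gives the contractor an expected 0.8 × 168 = 134.4. The client offers 134.4 and keeps 200 − 134.4 = 65.6.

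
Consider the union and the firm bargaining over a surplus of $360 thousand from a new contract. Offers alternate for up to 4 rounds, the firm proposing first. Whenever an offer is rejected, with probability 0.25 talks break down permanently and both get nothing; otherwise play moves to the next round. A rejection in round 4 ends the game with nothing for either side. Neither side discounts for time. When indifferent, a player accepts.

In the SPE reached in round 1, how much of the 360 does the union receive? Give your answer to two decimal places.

Round 4 (the union proposes): rejection yields 0 for the firm; the union offers 0 and keeps 360.
Round 3 (the firm proposes): rejecting gives the union an expected 0.75 × 360 = 270; the firm offers that and keeps 90.
Round 2 (the union proposes): rejecting gives the firm an expected 0.75 × 90 = 67.5, so the union offers 67.5, keeping 292.5.
Round 1 (the firm proposes): rejecting gives the union an expected 0.75 × 292.5 = 219.375, so the firm offers 219.375, keeping 140.625.

219.38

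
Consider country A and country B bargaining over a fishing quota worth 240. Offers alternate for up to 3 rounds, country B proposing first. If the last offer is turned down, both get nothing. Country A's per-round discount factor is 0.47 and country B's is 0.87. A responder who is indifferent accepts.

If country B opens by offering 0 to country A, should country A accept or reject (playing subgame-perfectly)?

Round 3 (country B proposes): rejection yields 0 for country A; country B offers 0 and keeps 240.
Round 2 (country A proposes): country B can get 240 next round, worth 0.87 × 240 = 208.8 now; country A offers that and keeps 31.2.
So by rejecting in round 1, country A gets 31.2 next round, worth 0.47 × 31.2 = 14.664 now.
Offer 0 < 14.664, so country A rejects.

Reject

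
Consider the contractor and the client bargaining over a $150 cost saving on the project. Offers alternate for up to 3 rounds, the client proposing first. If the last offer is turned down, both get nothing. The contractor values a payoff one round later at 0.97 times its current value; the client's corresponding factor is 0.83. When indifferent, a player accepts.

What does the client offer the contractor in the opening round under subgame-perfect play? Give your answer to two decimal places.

24.74

Work backward from the last round.
Round 3 (the client proposes): rejection yields 0 for the contractor; the client offers 0 and keeps 150.
Round 2 (the contractor proposes): the client can get 150 next round, worth 0.83 × 150 = 124.5 now, so the contractor offers 124.5, keeping 25.5.
Round 1 (the client proposes): the contractor can get 25.5 next round, worth 0.97 × 25.5 = 24.735 now; the client offers that and keeps 125.265.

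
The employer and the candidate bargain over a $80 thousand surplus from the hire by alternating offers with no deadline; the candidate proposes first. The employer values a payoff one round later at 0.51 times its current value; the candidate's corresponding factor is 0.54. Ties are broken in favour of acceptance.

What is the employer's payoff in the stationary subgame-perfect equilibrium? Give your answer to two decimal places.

25.90

Let x be the candidate's share when the candidate proposes and y be the employer's share when the employer proposes.
The employer accepts iff offered ≥ 0.51·y, so x = 80 − 0.51y. Symmetrically y = 80 − 0.54x.
Substituting: x = 80 − 0.51(80 − 0.54x), giving x(1 − 0.54·0.51) = 80(1 − 0.51).
So x = 80 × 0.49 / 0.7246 ≈ 54.0988, and the employer receives 80 − x ≈ 25.9012.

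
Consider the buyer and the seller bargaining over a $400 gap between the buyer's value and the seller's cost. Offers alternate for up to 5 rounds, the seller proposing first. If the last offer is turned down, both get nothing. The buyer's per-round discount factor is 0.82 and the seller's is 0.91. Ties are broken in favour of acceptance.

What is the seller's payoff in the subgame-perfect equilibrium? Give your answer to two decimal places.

Round 5 (the seller proposes): the buyer will accept anything ≥ 0, so the seller offers 0 and keeps 400.
Round 4 (the buyer proposes): the seller can get 400 next round, worth 0.91 × 400 = 364 now. The buyer offers 364 and keeps 400 − 364 = 36.
Round 3 (the seller proposes): the buyer can get 36 next round, worth 0.82 × 36 = 29.52 now, so the seller offers 29.52, keeping 370.48.
Round 2 (the buyer proposes): the seller can get 370.48 next round, worth 0.91 × 370.48 = 337.1368 now. The buyer offers 337.1368 and keeps 400 − 337.1368 = 62.8632.
Round 1 (the seller proposes): the buyer can get 62.8632 next round, worth 0.82 × 62.8632 = 51.547824 now; the seller offers that and keeps 348.452176.

348.45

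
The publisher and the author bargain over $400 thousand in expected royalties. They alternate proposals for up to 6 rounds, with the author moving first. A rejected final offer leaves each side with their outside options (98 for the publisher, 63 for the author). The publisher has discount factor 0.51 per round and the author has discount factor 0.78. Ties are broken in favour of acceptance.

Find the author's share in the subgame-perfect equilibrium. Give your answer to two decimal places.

Round 6 (the publisher proposes): the author gets 63 if talks fail, so the publisher offers 63 and keeps 337.
Round 5 (the author proposes): the publisher can get 337 next round, worth 0.51 × 337 = 171.87 now. The author offers 171.87 and keeps 400 − 171.87 = 228.13.
Round 4 (the publisher proposes): the author can get 228.13 next round, worth 0.78 × 228.13 = 177.9414 now; the publisher offers that and keeps 222.0586.
Round 3 (the author proposes): the publisher can get 222.0586 next round, worth 0.51 × 222.0586 = 113.249886 now. The author offers 113.249886 and keeps 400 − 113.249886 = 286.750114.
Round 2 (the publisher proposes): the author can get 286.750114 next round, worth 0.78 × 286.750114 = 223.66508892 now; the publisher offers that and keeps 176.33491108.
Round 1 (the author proposes): the publisher can get 176.33491108 next round, worth 0.51 × 176.33491108 = 89.9308046508 now; the author offers that and keeps 310.0691953492.

310.07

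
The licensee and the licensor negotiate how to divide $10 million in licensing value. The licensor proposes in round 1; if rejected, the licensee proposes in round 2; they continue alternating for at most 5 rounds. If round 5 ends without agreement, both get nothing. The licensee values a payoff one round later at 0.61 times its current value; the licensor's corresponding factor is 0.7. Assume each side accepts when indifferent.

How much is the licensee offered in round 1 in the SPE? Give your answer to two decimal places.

2.61

Round 5 (the licensor proposes): the licensee will accept anything ≥ 0, so the licensor offers 0 and keeps 10.
Round 4 (the licensee proposes): the licensor can get 10 next round, worth 0.7 × 10 = 7 now. The licensee offers 7 and keeps 10 − 7 = 3.
Round 3 (the licensor proposes): the licensee can get 3 next round, worth 0.61 × 3 = 1.83 now. The licensor offers 1.83 and keeps 10 − 1.83 = 8.17.
Round 2 (the licensee proposes): the licensor can get 8.17 next round, worth 0.7 × 8.17 = 5.719 now; the licensee offers that and keeps 4.281.
Round 1 (the licensor proposes): the licensee can get 4.281 next round, worth 0.61 × 4.281 = 2.61141 now. The licensor offers 2.61141 and keeps 10 − 2.61141 = 7.38859.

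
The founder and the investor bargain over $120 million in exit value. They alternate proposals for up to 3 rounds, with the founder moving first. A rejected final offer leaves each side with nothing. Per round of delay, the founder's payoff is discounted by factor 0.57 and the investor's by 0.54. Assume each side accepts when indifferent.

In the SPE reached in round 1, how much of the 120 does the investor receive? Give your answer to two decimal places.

Solve by backward induction from round 3.
Round 3 (the founder proposes): rejection yields 0 for the investor; the founder offers 0 and keeps 120.
Round 2 (the investor proposes): the founder can get 120 next round, worth 0.57 × 120 = 68.4 now. The investor offers 68.4 and keeps 120 − 68.4 = 51.6.
Round 1 (the founder proposes): the investor can get 51.6 next round, worth 0.54 × 51.6 = 27.864 now; the founder offers that and keeps 92.136.

27.86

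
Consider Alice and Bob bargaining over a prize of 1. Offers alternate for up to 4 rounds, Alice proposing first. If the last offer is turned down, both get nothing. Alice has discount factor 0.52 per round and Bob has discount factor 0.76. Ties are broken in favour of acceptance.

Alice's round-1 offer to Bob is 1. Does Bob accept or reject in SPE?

Accept

Round 4 (Bob proposes): Alice will accept anything ≥ 0, so Bob offers 0 and keeps 1.
Round 3 (Alice proposes): Bob can get 1 next round, worth 0.76 × 1 = 0.76 now, so Alice offers 0.76, keeping 0.24.
Round 2 (Bob proposes): Alice can get 0.24 next round, worth 0.52 × 0.24 = 0.1248 now, so Bob offers 0.1248, keeping 0.8752.
So by rejecting in round 1, Bob gets 0.8752 next round, worth 0.76 × 0.8752 = 0.665152 now.
Offer 1 ≥ 0.665152, so Bob accepts.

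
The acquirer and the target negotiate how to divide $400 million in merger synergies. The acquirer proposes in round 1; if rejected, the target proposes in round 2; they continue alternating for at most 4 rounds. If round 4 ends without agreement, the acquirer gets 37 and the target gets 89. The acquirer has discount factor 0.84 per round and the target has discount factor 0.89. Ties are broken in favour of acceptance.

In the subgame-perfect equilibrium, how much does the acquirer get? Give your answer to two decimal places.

Round 4 (the target proposes): the acquirer gets 37 if talks fail, so the target offers 37 and keeps 363.
Round 3 (the acquirer proposes): the target can get 363 next round, worth 0.89 × 363 = 323.07 now; the acquirer offers that and keeps 76.93.
Round 2 (the target proposes): the acquirer can get 76.93 next round, worth 0.84 × 76.93 = 64.6212 now, so the target offers 64.6212, keeping 335.3788.
Round 1 (the acquirer proposes): the target can get 335.3788 next round, worth 0.89 × 335.3788 = 298.487132 now; the acquirer offers that and keeps 101.512868.

101.51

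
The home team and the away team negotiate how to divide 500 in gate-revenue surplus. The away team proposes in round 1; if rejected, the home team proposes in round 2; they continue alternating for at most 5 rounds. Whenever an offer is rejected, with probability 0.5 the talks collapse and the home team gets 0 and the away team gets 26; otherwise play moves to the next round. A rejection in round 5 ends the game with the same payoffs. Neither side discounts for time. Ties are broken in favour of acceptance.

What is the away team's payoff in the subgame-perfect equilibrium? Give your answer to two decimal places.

351.88

Round 5 (the away team proposes): the home team will accept anything ≥ 0, so the away team offers 0 and keeps 500.
Round 4 (the home team proposes): rejecting gives the away team an expected 0.5 × 500 + 0.5 × 26 = 263; the home team offers that and keeps 237.
Round 3 (the away team proposes): rejecting gives the home team an expected 0.5 × 237 = 118.5. The away team offers 118.5 and keeps 500 − 118.5 = 381.5.
Round 2 (the home team proposes): rejecting gives the away team an expected 0.5 × 381.5 + 0.5 × 26 = 203.75. The home team offers 203.75 and keeps 500 − 203.75 = 296.25.
Round 1 (the away team proposes): rejecting gives the home team an expected 0.5 × 296.25 = 148.125; the away team offers that and keeps 351.875.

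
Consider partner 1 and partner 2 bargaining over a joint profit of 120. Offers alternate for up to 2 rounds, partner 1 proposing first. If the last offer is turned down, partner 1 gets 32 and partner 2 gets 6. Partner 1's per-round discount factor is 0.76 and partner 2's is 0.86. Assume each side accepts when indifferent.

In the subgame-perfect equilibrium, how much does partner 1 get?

By backward induction:
Round 2 (partner 2 proposes): partner 1 gets 32 if talks fail, so partner 2 offers 32 and keeps 88.
Round 1 (partner 1 proposes): partner 2 can get 88 next round, worth 0.86 × 88 = 75.68 now. Partner 1 offers 75.68 and keeps 120 − 75.68 = 44.32.

44.32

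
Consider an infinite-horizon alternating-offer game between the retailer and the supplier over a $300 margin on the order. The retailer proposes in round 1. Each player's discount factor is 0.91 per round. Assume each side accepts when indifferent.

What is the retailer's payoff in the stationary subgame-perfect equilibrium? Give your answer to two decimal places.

When the retailer proposes, the supplier accepts any offer worth at least 0.91 times what the supplier would get by proposing next round; and vice versa.
This gives x = 300 − 0.91y and y = 300 − 0.91x, where x and y are each side's share when it proposes.
Hence (1 − 0.91·0.91)x = 300(1 − 0.91), i.e. 0.1719·x = 27.
x ≈ 157.0681; the supplier's share is 300 − x ≈ 142.9319.

157.07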